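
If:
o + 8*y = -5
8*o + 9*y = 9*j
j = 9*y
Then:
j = -45/17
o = -45/17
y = -5/17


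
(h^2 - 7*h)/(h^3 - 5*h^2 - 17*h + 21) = h/(h^2 + 2*h - 3)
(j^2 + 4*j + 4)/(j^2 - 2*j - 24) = (j^2 + 4*j + 4)/(j^2 - 2*j - 24)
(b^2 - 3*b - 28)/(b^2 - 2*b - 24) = (b - 7)/(b - 6)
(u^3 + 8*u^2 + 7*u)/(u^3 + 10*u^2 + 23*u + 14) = u/(u + 2)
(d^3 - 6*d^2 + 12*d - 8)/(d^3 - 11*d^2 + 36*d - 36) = (d^2 - 4*d + 4)/(d^2 - 9*d + 18)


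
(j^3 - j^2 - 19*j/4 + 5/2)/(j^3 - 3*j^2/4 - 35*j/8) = 2*(2*j^2 + 3*j - 2)/(j*(4*j + 7))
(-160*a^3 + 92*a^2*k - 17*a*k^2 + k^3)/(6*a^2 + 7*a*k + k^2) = (-160*a^3 + 92*a^2*k - 17*a*k^2 + k^3)/(6*a^2 + 7*a*k + k^2)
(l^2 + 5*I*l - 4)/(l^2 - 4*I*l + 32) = (l + I)/(l - 8*I)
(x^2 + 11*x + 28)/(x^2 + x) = (x^2 + 11*x + 28)/(x*(x + 1))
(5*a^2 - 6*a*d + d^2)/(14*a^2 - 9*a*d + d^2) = (5*a^2 - 6*a*d + d^2)/(14*a^2 - 9*a*d + d^2)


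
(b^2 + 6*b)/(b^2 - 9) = b*(b + 6)/(b^2 - 9)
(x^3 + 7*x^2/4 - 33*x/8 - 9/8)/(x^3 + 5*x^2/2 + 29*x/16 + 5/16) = 2*(2*x^2 + 3*x - 9)/(4*x^2 + 9*x + 5)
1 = 1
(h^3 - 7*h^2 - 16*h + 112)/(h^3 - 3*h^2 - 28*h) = (h - 4)/h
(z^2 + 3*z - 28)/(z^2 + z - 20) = (z + 7)/(z + 5)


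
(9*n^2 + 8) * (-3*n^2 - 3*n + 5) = -27*n^4 - 27*n^3 + 21*n^2 - 24*n + 40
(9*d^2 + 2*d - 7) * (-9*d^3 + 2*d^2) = -81*d^5 + 67*d^3 - 14*d^2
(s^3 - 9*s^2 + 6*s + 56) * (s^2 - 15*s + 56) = s^5 - 24*s^4 + 197*s^3 - 538*s^2 - 504*s + 3136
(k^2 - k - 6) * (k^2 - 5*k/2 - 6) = k^4 - 7*k^3/2 - 19*k^2/2 + 21*k + 36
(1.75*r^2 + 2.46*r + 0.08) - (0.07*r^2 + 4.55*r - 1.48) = 1.68*r^2 - 2.09*r + 1.56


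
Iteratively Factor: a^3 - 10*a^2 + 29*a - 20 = (a - 5)*(a^2 - 5*a + 4) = (a - 5)*(a - 1)*(a - 4)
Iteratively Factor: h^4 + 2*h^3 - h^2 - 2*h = (h + 2)*(h^3 - h) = h*(h + 2)*(h^2 - 1) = h*(h - 1)*(h + 2)*(h + 1)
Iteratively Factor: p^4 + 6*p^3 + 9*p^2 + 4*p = (p)*(p^3 + 6*p^2 + 9*p + 4) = p*(p + 1)*(p^2 + 5*p + 4) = p*(p + 1)*(p + 4)*(p + 1)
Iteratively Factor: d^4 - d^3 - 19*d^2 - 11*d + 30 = (d - 5)*(d^3 + 4*d^2 + d - 6) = (d - 5)*(d + 2)*(d^2 + 2*d - 3) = (d - 5)*(d - 1)*(d + 2)*(d + 3)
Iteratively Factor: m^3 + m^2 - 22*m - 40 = (m + 2)*(m^2 - m - 20) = (m - 5)*(m + 2)*(m + 4)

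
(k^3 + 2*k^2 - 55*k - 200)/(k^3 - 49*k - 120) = (k + 5)/(k + 3)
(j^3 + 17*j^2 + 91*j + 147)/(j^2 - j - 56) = (j^2 + 10*j + 21)/(j - 8)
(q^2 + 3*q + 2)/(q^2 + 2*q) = (q + 1)/q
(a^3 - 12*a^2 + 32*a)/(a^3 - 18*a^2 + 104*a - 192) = a/(a - 6)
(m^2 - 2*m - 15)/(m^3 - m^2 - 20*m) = (m + 3)/(m*(m + 4))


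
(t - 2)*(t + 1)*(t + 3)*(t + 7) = t^4 + 9*t^3 + 9*t^2 - 41*t - 42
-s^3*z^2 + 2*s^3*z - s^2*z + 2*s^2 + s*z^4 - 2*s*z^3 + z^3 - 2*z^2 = (-s + z)*(s + z)*(z - 2)*(s*z + 1)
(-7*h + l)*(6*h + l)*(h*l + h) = -42*h^3*l - 42*h^3 - h^2*l^2 - h^2*l + h*l^3 + h*l^2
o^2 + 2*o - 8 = (o - 2)*(o + 4)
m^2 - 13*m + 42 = (m - 7)*(m - 6)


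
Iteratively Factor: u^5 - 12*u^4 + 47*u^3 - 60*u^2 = (u - 5)*(u^4 - 7*u^3 + 12*u^2) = (u - 5)*(u - 4)*(u^3 - 3*u^2) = (u - 5)*(u - 4)*(u - 3)*(u^2) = u*(u - 5)*(u - 4)*(u - 3)*(u)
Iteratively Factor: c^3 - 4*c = (c)*(c^2 - 4) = c*(c + 2)*(c - 2)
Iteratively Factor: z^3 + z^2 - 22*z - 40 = (z - 5)*(z^2 + 6*z + 8) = (z - 5)*(z + 2)*(z + 4)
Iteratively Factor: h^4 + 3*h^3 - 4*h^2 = (h - 1)*(h^3 + 4*h^2) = h*(h - 1)*(h^2 + 4*h) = h*(h - 1)*(h + 4)*(h)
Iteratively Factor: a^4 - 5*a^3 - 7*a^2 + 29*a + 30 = (a + 1)*(a^3 - 6*a^2 - a + 30) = (a - 3)*(a + 1)*(a^2 - 3*a - 10) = (a - 3)*(a + 1)*(a + 2)*(a - 5)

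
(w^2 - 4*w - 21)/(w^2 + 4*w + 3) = (w - 7)/(w + 1)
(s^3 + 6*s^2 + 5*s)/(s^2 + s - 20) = s*(s + 1)/(s - 4)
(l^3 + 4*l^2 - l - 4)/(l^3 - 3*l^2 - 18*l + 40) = (l^2 - 1)/(l^2 - 7*l + 10)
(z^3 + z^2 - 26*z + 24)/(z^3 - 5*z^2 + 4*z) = (z + 6)/z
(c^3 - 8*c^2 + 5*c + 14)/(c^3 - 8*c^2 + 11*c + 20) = (c^2 - 9*c + 14)/(c^2 - 9*c + 20)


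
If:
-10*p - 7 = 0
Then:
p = -7/10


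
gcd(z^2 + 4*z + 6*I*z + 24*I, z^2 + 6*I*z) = z + 6*I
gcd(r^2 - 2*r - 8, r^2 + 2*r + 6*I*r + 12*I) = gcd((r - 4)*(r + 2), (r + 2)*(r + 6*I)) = r + 2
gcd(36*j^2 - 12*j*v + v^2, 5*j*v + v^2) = 1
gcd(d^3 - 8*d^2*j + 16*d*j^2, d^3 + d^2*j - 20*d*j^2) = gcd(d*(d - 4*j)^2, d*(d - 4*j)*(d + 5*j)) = d^2 - 4*d*j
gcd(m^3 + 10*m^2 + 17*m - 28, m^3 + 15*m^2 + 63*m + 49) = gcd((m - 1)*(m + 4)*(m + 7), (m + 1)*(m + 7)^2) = m + 7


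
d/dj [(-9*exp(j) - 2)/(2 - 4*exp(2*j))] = (-18*exp(2*j) - 8*exp(j) - 9)*exp(j)/(2*(4*exp(4*j) - 4*exp(2*j) + 1))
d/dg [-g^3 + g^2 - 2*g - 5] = -3*g^2 + 2*g - 2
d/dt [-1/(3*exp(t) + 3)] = 1/(12*cosh(t/2)^2)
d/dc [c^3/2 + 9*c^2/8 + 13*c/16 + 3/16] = 3*c^2/2 + 9*c/4 + 13/16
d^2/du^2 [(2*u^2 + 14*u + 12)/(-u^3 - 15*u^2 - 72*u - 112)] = 4*(-u^4 - 13*u^3 - 15*u^2 + 401*u + 1430)/(u^7 + 37*u^6 + 579*u^5 + 4967*u^4 + 25232*u^3 + 75936*u^2 + 125440*u + 87808)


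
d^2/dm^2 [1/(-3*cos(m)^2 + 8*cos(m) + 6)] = 2*(-18*sin(m)^4 + 77*sin(m)^2 - 21*cos(m) + 9*cos(3*m) + 23)/(3*sin(m)^2 + 8*cos(m) + 3)^3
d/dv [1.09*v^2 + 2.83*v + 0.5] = 2.18*v + 2.83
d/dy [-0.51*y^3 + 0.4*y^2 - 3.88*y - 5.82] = -1.53*y^2 + 0.8*y - 3.88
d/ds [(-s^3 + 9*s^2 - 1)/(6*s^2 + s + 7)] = (3*s*(6 - s)*(6*s^2 + s + 7) + (12*s + 1)*(s^3 - 9*s^2 + 1))/(6*s^2 + s + 7)^2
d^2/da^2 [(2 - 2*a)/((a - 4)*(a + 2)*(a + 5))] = 12*(-a^5 - a^4 - a^3 - 89*a^2 - 134*a + 388)/(a^9 + 9*a^8 - 27*a^7 - 417*a^6 - 234*a^5 + 6156*a^4 + 11928*a^3 - 24480*a^2 - 86400*a - 64000)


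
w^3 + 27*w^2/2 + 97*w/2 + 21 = (w + 1/2)*(w + 6)*(w + 7)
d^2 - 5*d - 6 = (d - 6)*(d + 1)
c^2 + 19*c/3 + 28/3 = (c + 7/3)*(c + 4)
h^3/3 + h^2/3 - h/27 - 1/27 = (h/3 + 1/3)*(h - 1/3)*(h + 1/3)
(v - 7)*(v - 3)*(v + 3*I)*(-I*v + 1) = -I*v^4 + 4*v^3 + 10*I*v^3 - 40*v^2 - 18*I*v^2 + 84*v - 30*I*v + 63*I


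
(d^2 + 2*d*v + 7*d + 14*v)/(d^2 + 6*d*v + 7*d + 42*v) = (d + 2*v)/(d + 6*v)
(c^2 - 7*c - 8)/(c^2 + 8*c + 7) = (c - 8)/(c + 7)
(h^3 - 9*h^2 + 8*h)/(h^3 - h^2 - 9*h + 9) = h*(h - 8)/(h^2 - 9)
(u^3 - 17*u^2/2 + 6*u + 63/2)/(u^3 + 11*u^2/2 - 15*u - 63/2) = (u - 7)/(u + 7)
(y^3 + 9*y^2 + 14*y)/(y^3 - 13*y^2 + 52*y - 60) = y*(y^2 + 9*y + 14)/(y^3 - 13*y^2 + 52*y - 60)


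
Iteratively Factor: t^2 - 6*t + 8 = (t - 2)*(t - 4)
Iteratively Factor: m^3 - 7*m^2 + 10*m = (m - 2)*(m^2 - 5*m) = (m - 5)*(m - 2)*(m)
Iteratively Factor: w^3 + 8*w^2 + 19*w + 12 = (w + 4)*(w^2 + 4*w + 3) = (w + 3)*(w + 4)*(w + 1)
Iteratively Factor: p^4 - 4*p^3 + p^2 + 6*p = (p + 1)*(p^3 - 5*p^2 + 6*p) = (p - 3)*(p + 1)*(p^2 - 2*p) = p*(p - 3)*(p + 1)*(p - 2)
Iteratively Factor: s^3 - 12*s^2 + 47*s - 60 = (s - 3)*(s^2 - 9*s + 20) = (s - 4)*(s - 3)*(s - 5)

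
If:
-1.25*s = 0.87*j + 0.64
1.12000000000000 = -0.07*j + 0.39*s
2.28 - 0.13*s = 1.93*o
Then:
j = -3.87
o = 1.03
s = 2.18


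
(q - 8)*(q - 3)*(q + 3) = q^3 - 8*q^2 - 9*q + 72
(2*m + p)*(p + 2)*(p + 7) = 2*m*p^2 + 18*m*p + 28*m + p^3 + 9*p^2 + 14*p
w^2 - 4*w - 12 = (w - 6)*(w + 2)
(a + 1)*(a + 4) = a^2 + 5*a + 4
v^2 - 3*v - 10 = (v - 5)*(v + 2)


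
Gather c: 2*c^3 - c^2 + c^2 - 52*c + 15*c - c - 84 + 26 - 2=2*c^3 - 38*c - 60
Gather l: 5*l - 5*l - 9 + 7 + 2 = 0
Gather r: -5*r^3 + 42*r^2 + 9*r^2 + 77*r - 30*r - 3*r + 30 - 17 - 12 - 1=-5*r^3 + 51*r^2 + 44*r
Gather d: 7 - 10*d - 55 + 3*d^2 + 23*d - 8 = 3*d^2 + 13*d - 56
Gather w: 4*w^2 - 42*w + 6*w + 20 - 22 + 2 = 4*w^2 - 36*w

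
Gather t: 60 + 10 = 70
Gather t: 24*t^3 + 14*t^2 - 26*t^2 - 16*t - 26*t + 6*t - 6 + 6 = 24*t^3 - 12*t^2 - 36*t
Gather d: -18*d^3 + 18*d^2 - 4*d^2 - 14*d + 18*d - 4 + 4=-18*d^3 + 14*d^2 + 4*d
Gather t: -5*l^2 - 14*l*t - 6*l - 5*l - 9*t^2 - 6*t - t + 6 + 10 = -5*l^2 - 11*l - 9*t^2 + t*(-14*l - 7) + 16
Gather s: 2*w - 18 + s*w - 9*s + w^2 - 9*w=s*(w - 9) + w^2 - 7*w - 18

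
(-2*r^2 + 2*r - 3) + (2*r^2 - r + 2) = r - 1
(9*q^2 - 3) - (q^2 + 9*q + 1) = 8*q^2 - 9*q - 4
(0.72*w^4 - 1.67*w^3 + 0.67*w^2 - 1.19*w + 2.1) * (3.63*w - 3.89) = 2.6136*w^5 - 8.8629*w^4 + 8.9284*w^3 - 6.926*w^2 + 12.2521*w - 8.169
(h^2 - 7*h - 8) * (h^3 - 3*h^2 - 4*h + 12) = h^5 - 10*h^4 + 9*h^3 + 64*h^2 - 52*h - 96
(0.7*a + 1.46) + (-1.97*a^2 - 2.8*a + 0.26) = -1.97*a^2 - 2.1*a + 1.72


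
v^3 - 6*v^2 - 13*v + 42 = (v - 7)*(v - 2)*(v + 3)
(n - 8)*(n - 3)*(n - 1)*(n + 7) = n^4 - 5*n^3 - 49*n^2 + 221*n - 168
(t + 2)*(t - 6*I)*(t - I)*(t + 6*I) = t^4 + 2*t^3 - I*t^3 + 36*t^2 - 2*I*t^2 + 72*t - 36*I*t - 72*I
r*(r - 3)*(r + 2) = r^3 - r^2 - 6*r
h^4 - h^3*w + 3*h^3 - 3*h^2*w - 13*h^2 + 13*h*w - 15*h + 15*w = (h - 3)*(h + 1)*(h + 5)*(h - w)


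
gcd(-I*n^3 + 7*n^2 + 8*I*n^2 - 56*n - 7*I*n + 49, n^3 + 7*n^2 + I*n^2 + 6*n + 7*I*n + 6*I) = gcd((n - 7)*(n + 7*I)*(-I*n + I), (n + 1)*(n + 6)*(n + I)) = 1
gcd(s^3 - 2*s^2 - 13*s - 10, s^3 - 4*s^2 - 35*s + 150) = s - 5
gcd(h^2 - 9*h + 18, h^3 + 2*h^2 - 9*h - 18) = h - 3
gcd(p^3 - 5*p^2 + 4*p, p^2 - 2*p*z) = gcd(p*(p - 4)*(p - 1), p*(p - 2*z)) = p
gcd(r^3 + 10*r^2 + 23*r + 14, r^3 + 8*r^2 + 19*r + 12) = r + 1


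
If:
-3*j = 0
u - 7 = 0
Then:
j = 0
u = 7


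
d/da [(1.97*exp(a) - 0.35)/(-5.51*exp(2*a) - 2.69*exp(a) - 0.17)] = (10.8547*exp(2*a) - 3.857*exp(a) - 1.2764)*exp(a)/(30.3601*exp(4*a) + 29.6438*exp(3*a) + 9.1095*exp(2*a) + 0.9146*exp(a) + 0.0289)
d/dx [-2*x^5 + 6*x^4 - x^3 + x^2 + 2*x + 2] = -10*x^4 + 24*x^3 - 3*x^2 + 2*x + 2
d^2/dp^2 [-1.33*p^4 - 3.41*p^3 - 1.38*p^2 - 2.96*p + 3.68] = -15.96*p^2 - 20.46*p - 2.76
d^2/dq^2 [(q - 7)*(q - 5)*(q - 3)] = 6*q - 30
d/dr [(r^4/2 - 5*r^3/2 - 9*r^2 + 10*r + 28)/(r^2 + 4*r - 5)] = (2*r^5 + 7*r^4 - 60*r^3 - 17*r^2 + 68*r - 324)/(2*(r^4 + 8*r^3 + 6*r^2 - 40*r + 25))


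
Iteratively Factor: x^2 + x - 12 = (x + 4)*(x - 3)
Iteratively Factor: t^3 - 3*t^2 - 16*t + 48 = (t + 4)*(t^2 - 7*t + 12) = (t - 4)*(t + 4)*(t - 3)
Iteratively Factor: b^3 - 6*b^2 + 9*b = (b - 3)*(b^2 - 3*b) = (b - 3)^2*(b)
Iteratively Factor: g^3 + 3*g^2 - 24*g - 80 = (g + 4)*(g^2 - g - 20) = (g - 5)*(g + 4)*(g + 4)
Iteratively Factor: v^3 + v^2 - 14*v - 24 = (v + 3)*(v^2 - 2*v - 8) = (v - 4)*(v + 3)*(v + 2)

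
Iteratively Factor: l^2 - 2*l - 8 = (l - 4)*(l + 2)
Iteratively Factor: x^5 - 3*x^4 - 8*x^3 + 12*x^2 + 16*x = (x - 4)*(x^4 + x^3 - 4*x^2 - 4*x) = (x - 4)*(x - 2)*(x^3 + 3*x^2 + 2*x) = (x - 4)*(x - 2)*(x + 2)*(x^2 + x) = (x - 4)*(x - 2)*(x + 1)*(x + 2)*(x)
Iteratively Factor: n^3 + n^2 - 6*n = (n)*(n^2 + n - 6) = n*(n + 3)*(n - 2)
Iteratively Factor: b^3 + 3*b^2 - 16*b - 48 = (b - 4)*(b^2 + 7*b + 12) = (b - 4)*(b + 3)*(b + 4)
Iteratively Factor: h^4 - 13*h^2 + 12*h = (h + 4)*(h^3 - 4*h^2 + 3*h) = (h - 1)*(h + 4)*(h^2 - 3*h) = h*(h - 1)*(h + 4)*(h - 3)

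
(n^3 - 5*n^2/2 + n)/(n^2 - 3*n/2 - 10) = n*(-2*n^2 + 5*n - 2)/(-2*n^2 + 3*n + 20)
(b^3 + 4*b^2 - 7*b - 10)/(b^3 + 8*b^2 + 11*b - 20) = (b^2 - b - 2)/(b^2 + 3*b - 4)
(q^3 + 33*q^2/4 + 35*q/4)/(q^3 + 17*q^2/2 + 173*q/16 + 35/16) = 4*q/(4*q + 1)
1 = 1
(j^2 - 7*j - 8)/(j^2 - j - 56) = (j + 1)/(j + 7)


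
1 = 1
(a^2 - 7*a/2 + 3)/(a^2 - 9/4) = 2*(a - 2)/(2*a + 3)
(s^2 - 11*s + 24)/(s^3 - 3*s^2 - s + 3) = (s - 8)/(s^2 - 1)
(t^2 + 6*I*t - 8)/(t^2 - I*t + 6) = (t + 4*I)/(t - 3*I)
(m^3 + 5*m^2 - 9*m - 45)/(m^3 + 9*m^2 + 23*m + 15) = (m - 3)/(m + 1)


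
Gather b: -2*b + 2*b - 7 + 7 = 0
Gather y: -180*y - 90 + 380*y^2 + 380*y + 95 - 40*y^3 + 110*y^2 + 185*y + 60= -40*y^3 + 490*y^2 + 385*y + 65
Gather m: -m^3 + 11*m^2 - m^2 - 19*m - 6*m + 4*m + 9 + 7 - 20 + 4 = -m^3 + 10*m^2 - 21*m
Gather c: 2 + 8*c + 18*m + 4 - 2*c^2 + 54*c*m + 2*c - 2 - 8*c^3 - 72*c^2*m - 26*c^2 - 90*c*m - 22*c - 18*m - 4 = -8*c^3 + c^2*(-72*m - 28) + c*(-36*m - 12)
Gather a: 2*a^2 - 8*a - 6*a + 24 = 2*a^2 - 14*a + 24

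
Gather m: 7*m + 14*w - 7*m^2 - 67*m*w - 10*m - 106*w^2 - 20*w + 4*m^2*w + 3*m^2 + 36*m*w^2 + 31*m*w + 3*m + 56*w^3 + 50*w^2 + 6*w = m^2*(4*w - 4) + m*(36*w^2 - 36*w) + 56*w^3 - 56*w^2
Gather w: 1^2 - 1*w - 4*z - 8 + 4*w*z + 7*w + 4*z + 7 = w*(4*z + 6)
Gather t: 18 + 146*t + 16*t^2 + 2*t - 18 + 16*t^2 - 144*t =32*t^2 + 4*t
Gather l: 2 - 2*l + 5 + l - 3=4 - l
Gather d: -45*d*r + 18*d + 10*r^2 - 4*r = d*(18 - 45*r) + 10*r^2 - 4*r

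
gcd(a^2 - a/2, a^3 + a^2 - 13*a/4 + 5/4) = a - 1/2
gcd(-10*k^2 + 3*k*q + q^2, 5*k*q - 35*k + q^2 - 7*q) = 5*k + q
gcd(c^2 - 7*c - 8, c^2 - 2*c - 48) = c - 8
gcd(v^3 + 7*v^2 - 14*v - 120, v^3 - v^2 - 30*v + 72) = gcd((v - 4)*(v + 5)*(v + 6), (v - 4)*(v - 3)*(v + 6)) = v^2 + 2*v - 24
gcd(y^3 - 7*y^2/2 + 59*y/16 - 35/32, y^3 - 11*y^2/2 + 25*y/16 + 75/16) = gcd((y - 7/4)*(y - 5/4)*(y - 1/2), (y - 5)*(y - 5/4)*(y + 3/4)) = y - 5/4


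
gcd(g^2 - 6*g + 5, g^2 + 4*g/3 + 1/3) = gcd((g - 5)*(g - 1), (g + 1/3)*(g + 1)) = 1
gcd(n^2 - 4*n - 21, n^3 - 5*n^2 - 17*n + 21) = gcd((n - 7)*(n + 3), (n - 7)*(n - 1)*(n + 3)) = n^2 - 4*n - 21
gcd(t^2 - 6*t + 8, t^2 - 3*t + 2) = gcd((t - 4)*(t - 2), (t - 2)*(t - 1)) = t - 2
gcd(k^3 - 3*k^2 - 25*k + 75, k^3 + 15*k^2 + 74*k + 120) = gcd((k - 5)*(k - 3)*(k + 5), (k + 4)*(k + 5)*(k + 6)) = k + 5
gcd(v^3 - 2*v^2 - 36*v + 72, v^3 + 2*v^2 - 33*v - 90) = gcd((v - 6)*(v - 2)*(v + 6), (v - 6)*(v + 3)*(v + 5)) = v - 6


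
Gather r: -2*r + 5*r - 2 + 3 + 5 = 3*r + 6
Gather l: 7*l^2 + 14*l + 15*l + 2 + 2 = 7*l^2 + 29*l + 4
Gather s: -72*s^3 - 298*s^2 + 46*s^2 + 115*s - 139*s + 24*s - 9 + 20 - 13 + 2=-72*s^3 - 252*s^2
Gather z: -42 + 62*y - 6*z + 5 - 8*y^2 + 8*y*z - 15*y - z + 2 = -8*y^2 + 47*y + z*(8*y - 7) - 35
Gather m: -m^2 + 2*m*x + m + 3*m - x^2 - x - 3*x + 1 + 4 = -m^2 + m*(2*x + 4) - x^2 - 4*x + 5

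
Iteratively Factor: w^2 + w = (w + 1)*(w)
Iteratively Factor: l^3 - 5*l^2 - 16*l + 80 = (l - 4)*(l^2 - l - 20) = (l - 5)*(l - 4)*(l + 4)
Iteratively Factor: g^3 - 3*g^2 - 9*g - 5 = (g - 5)*(g^2 + 2*g + 1) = (g - 5)*(g + 1)*(g + 1)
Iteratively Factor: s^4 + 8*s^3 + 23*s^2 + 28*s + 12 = (s + 3)*(s^3 + 5*s^2 + 8*s + 4) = (s + 1)*(s + 3)*(s^2 + 4*s + 4) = (s + 1)*(s + 2)*(s + 3)*(s + 2)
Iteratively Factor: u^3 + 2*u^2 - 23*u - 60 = (u + 3)*(u^2 - u - 20) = (u + 3)*(u + 4)*(u - 5)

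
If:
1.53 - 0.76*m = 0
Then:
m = 2.01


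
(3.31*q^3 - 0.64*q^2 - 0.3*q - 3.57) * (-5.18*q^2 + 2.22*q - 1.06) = -17.1458*q^5 + 10.6634*q^4 - 3.3754*q^3 + 18.505*q^2 - 7.6074*q + 3.7842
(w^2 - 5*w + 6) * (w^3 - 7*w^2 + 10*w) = w^5 - 12*w^4 + 51*w^3 - 92*w^2 + 60*w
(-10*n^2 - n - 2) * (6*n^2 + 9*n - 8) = -60*n^4 - 96*n^3 + 59*n^2 - 10*n + 16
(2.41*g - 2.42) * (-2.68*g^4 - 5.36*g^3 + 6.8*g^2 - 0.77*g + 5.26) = -6.4588*g^5 - 6.432*g^4 + 29.3592*g^3 - 18.3117*g^2 + 14.54*g - 12.7292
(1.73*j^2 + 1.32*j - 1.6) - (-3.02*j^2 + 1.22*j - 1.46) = 4.75*j^2 + 0.1*j - 0.14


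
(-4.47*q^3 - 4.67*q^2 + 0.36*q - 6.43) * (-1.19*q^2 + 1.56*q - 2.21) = 5.3193*q^5 - 1.4159*q^4 + 2.1651*q^3 + 18.534*q^2 - 10.8264*q + 14.2103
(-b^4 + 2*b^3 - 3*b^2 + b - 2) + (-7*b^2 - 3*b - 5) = -b^4 + 2*b^3 - 10*b^2 - 2*b - 7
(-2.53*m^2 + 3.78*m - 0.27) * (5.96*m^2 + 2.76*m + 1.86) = -15.0788*m^4 + 15.546*m^3 + 4.1178*m^2 + 6.2856*m - 0.5022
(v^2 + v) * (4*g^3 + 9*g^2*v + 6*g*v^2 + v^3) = 4*g^3*v^2 + 4*g^3*v + 9*g^2*v^3 + 9*g^2*v^2 + 6*g*v^4 + 6*g*v^3 + v^5 + v^4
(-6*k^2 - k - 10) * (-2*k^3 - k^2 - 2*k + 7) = 12*k^5 + 8*k^4 + 33*k^3 - 30*k^2 + 13*k - 70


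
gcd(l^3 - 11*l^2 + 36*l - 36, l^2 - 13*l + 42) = l - 6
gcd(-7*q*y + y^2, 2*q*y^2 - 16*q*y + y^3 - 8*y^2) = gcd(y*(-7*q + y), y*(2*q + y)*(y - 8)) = y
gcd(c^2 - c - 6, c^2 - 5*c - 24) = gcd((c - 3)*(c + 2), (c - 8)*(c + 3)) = 1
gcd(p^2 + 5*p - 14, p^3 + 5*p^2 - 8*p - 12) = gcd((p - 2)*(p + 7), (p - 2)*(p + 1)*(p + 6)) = p - 2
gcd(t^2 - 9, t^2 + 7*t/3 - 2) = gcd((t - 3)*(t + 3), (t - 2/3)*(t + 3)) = t + 3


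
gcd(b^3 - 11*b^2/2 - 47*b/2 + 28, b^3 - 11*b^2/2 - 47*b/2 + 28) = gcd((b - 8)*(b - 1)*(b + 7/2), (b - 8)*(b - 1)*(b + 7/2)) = b^3 - 11*b^2/2 - 47*b/2 + 28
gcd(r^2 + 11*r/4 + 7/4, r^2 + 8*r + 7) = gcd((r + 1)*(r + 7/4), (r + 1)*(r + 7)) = r + 1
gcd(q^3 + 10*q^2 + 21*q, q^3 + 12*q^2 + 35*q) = q^2 + 7*q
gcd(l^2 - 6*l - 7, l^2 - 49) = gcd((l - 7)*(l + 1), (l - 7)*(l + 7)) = l - 7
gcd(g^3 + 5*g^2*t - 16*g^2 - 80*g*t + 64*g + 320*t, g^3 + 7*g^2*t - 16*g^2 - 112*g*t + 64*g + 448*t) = g^2 - 16*g + 64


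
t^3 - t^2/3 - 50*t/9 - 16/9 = (t - 8/3)*(t + 1/3)*(t + 2)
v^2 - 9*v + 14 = (v - 7)*(v - 2)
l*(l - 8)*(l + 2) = l^3 - 6*l^2 - 16*l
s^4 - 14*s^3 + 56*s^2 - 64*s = s*(s - 8)*(s - 4)*(s - 2)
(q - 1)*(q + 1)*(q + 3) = q^3 + 3*q^2 - q - 3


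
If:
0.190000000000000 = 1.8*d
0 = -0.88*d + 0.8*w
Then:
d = 0.11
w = 0.12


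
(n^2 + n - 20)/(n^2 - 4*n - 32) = (-n^2 - n + 20)/(-n^2 + 4*n + 32)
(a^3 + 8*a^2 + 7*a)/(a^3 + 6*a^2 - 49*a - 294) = a*(a + 1)/(a^2 - a - 42)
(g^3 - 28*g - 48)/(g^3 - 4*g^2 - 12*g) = (g + 4)/g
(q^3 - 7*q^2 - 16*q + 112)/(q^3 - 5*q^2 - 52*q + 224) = (q^2 - 3*q - 28)/(q^2 - q - 56)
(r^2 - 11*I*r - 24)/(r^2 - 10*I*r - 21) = (r - 8*I)/(r - 7*I)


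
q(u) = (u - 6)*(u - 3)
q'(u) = 2*u - 9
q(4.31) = -2.21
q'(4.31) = -0.38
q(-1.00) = 28.00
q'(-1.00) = -11.00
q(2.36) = 2.33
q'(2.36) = -4.28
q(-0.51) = 22.85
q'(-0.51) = -10.02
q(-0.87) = 26.59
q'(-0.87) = -10.74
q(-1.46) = 33.27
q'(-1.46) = -11.92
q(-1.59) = 34.84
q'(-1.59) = -12.18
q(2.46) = 1.91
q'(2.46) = -4.08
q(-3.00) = 54.00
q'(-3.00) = -15.00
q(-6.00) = 108.00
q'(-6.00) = -21.00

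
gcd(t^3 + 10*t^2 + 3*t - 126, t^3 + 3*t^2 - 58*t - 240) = t + 6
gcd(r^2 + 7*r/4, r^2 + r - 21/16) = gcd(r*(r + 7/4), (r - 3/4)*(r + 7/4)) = r + 7/4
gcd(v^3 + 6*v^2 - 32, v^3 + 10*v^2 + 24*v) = v + 4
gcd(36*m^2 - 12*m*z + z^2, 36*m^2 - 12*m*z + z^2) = 36*m^2 - 12*m*z + z^2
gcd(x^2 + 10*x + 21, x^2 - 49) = x + 7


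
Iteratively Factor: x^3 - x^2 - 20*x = (x - 5)*(x^2 + 4*x) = (x - 5)*(x + 4)*(x)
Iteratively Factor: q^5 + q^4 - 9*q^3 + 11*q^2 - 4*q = (q - 1)*(q^4 + 2*q^3 - 7*q^2 + 4*q) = (q - 1)*(q + 4)*(q^3 - 2*q^2 + q) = (q - 1)^2*(q + 4)*(q^2 - q) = q*(q - 1)^2*(q + 4)*(q - 1)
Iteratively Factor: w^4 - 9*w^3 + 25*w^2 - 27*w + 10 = (w - 2)*(w^3 - 7*w^2 + 11*w - 5) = (w - 2)*(w - 1)*(w^2 - 6*w + 5) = (w - 5)*(w - 2)*(w - 1)*(w - 1)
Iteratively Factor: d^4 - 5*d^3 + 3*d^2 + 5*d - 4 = (d + 1)*(d^3 - 6*d^2 + 9*d - 4) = (d - 1)*(d + 1)*(d^2 - 5*d + 4) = (d - 4)*(d - 1)*(d + 1)*(d - 1)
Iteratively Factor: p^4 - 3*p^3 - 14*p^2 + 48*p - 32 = (p - 1)*(p^3 - 2*p^2 - 16*p + 32) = (p - 2)*(p - 1)*(p^2 - 16) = (p - 2)*(p - 1)*(p + 4)*(p - 4)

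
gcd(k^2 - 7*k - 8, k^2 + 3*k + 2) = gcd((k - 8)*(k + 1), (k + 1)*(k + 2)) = k + 1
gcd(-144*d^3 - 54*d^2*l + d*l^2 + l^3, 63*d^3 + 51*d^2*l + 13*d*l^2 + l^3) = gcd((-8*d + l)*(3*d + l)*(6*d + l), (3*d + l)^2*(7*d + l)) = 3*d + l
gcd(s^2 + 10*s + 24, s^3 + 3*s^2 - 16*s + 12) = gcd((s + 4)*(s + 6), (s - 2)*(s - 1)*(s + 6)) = s + 6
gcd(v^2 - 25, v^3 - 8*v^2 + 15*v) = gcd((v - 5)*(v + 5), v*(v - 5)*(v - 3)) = v - 5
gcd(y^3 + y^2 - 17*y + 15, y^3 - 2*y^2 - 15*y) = 1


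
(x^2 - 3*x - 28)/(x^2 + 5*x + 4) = (x - 7)/(x + 1)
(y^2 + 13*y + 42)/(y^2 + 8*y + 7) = (y + 6)/(y + 1)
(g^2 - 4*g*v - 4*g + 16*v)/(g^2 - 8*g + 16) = (g - 4*v)/(g - 4)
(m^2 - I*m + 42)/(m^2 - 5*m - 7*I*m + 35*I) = (m + 6*I)/(m - 5)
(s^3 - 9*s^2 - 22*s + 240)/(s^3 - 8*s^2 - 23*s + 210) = (s - 8)/(s - 7)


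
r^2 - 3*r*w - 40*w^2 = (r - 8*w)*(r + 5*w)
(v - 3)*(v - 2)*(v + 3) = v^3 - 2*v^2 - 9*v + 18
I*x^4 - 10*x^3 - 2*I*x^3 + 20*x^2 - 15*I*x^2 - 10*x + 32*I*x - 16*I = (x - 1)*(x + 2*I)*(x + 8*I)*(I*x - I)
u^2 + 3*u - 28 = (u - 4)*(u + 7)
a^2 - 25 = (a - 5)*(a + 5)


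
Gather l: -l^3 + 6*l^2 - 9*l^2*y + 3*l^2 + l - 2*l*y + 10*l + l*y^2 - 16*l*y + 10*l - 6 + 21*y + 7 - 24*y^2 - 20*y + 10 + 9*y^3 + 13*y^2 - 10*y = -l^3 + l^2*(9 - 9*y) + l*(y^2 - 18*y + 21) + 9*y^3 - 11*y^2 - 9*y + 11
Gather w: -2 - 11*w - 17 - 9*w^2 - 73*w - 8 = -9*w^2 - 84*w - 27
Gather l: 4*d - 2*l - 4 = 4*d - 2*l - 4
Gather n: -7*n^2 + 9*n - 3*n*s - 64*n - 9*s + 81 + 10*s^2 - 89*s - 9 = -7*n^2 + n*(-3*s - 55) + 10*s^2 - 98*s + 72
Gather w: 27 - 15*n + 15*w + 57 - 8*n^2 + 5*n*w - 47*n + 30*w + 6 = -8*n^2 - 62*n + w*(5*n + 45) + 90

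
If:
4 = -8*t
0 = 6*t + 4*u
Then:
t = -1/2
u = 3/4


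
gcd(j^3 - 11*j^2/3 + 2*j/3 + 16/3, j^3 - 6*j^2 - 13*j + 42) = j - 2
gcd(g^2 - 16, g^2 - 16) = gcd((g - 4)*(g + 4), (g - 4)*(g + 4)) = g^2 - 16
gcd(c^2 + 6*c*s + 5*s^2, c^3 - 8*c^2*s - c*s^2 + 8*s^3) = c + s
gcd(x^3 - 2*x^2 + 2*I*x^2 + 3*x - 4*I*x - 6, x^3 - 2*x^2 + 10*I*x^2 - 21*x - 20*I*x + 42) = x^2 + x*(-2 + 3*I) - 6*I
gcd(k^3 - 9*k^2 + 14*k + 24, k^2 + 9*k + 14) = 1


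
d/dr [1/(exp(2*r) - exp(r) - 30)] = (1 - 2*exp(r))*exp(r)/(-exp(2*r) + exp(r) + 30)^2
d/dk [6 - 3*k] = -3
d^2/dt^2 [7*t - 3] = 0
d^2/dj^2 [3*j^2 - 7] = 6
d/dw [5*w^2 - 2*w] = 10*w - 2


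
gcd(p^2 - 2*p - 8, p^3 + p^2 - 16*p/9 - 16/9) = 1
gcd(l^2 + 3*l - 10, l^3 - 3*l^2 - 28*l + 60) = l^2 + 3*l - 10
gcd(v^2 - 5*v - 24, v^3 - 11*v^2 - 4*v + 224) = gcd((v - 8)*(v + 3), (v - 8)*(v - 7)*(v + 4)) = v - 8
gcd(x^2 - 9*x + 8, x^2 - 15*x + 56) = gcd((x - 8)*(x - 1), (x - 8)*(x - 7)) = x - 8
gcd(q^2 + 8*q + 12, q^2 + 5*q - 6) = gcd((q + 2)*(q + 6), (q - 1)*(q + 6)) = q + 6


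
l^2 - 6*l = l*(l - 6)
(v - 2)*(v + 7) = v^2 + 5*v - 14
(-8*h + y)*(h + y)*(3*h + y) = -24*h^3 - 29*h^2*y - 4*h*y^2 + y^3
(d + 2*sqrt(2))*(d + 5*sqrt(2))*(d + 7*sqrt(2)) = d^3 + 14*sqrt(2)*d^2 + 118*d + 140*sqrt(2)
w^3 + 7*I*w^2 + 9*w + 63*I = (w - 3*I)*(w + 3*I)*(w + 7*I)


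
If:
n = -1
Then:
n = -1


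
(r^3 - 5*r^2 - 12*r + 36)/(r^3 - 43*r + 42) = (r^2 + r - 6)/(r^2 + 6*r - 7)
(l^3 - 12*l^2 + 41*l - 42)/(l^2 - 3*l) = l - 9 + 14/l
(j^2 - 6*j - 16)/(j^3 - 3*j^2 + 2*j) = (j^2 - 6*j - 16)/(j*(j^2 - 3*j + 2))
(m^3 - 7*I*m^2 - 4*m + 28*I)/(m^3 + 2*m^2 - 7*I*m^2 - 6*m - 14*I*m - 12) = (m^2 - m*(2 + 7*I) + 14*I)/(m^2 - 7*I*m - 6)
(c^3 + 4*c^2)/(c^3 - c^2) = (c + 4)/(c - 1)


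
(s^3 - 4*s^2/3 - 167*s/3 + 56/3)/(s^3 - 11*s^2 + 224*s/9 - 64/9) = 3*(s + 7)/(3*s - 8)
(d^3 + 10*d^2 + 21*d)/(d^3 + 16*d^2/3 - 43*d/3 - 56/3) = 3*d*(d + 3)/(3*d^2 - 5*d - 8)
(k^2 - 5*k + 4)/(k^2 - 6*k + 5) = (k - 4)/(k - 5)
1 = 1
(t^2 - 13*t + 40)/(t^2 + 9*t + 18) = (t^2 - 13*t + 40)/(t^2 + 9*t + 18)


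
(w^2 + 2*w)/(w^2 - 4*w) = (w + 2)/(w - 4)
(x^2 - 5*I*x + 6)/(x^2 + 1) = (x - 6*I)/(x - I)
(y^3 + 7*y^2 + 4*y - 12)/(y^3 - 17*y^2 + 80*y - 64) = (y^2 + 8*y + 12)/(y^2 - 16*y + 64)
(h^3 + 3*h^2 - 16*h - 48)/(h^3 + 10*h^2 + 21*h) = (h^2 - 16)/(h*(h + 7))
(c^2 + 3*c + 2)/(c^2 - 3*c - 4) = (c + 2)/(c - 4)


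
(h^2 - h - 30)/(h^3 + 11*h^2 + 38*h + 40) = (h - 6)/(h^2 + 6*h + 8)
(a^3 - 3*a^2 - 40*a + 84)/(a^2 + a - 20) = (a^3 - 3*a^2 - 40*a + 84)/(a^2 + a - 20)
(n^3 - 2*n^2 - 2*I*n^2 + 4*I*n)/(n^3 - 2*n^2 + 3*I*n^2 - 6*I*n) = (n - 2*I)/(n + 3*I)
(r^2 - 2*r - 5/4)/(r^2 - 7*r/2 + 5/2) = (r + 1/2)/(r - 1)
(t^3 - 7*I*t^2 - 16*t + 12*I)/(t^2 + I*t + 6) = (t^2 - 5*I*t - 6)/(t + 3*I)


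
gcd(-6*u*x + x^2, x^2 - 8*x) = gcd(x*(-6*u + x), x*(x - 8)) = x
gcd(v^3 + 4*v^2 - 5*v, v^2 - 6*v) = v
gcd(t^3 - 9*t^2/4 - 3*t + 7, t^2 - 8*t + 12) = t - 2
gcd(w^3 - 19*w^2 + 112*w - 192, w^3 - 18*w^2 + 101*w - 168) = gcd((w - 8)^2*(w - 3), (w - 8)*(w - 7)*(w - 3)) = w^2 - 11*w + 24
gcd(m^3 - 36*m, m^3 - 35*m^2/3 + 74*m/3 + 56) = m - 6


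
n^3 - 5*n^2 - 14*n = n*(n - 7)*(n + 2)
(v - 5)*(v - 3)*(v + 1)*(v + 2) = v^4 - 5*v^3 - 7*v^2 + 29*v + 30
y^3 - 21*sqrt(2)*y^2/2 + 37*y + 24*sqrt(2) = (y - 8*sqrt(2))*(y - 3*sqrt(2))*(y + sqrt(2)/2)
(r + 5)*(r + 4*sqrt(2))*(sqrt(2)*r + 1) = sqrt(2)*r^3 + 5*sqrt(2)*r^2 + 9*r^2 + 4*sqrt(2)*r + 45*r + 20*sqrt(2)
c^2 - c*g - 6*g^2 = (c - 3*g)*(c + 2*g)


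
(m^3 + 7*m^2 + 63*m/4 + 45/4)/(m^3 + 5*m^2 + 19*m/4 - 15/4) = (2*m + 3)/(2*m - 1)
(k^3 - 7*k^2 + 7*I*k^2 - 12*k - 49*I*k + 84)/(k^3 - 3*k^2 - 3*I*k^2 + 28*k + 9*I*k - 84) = (k^2 + k*(-7 + 3*I) - 21*I)/(k^2 - k*(3 + 7*I) + 21*I)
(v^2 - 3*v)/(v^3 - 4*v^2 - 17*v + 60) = v/(v^2 - v - 20)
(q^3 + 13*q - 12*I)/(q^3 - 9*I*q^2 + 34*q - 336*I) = (q^3 + 13*q - 12*I)/(q^3 - 9*I*q^2 + 34*q - 336*I)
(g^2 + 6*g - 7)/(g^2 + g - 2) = (g + 7)/(g + 2)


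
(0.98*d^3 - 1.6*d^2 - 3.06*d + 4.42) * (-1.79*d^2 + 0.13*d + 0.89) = -1.7542*d^5 + 2.9914*d^4 + 6.1416*d^3 - 9.7336*d^2 - 2.1488*d + 3.9338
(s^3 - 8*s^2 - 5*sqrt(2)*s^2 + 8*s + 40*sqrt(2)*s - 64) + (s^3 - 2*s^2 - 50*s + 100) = 2*s^3 - 10*s^2 - 5*sqrt(2)*s^2 - 42*s + 40*sqrt(2)*s + 36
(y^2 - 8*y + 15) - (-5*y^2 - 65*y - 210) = 6*y^2 + 57*y + 225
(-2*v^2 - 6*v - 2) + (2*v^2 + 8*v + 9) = 2*v + 7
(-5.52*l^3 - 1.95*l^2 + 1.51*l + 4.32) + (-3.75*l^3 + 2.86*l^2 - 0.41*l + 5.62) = -9.27*l^3 + 0.91*l^2 + 1.1*l + 9.94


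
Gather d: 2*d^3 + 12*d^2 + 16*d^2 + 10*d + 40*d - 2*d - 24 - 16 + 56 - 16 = 2*d^3 + 28*d^2 + 48*d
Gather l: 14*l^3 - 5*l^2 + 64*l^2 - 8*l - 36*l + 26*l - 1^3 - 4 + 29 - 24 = 14*l^3 + 59*l^2 - 18*l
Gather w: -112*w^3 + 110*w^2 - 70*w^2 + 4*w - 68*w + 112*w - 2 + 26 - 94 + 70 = -112*w^3 + 40*w^2 + 48*w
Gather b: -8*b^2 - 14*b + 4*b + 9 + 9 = -8*b^2 - 10*b + 18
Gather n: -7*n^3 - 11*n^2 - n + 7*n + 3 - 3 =-7*n^3 - 11*n^2 + 6*n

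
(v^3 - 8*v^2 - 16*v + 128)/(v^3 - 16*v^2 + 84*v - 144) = (v^2 - 4*v - 32)/(v^2 - 12*v + 36)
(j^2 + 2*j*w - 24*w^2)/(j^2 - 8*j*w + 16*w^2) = (-j - 6*w)/(-j + 4*w)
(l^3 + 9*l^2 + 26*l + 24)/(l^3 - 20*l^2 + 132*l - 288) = (l^3 + 9*l^2 + 26*l + 24)/(l^3 - 20*l^2 + 132*l - 288)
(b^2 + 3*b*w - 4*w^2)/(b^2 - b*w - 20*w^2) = (-b + w)/(-b + 5*w)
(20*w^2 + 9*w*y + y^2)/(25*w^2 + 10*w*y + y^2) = (4*w + y)/(5*w + y)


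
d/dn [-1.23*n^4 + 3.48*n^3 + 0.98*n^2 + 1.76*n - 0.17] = -4.92*n^3 + 10.44*n^2 + 1.96*n + 1.76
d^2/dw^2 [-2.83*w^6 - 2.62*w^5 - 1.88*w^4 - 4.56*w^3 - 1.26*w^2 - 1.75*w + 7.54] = -84.9*w^4 - 52.4*w^3 - 22.56*w^2 - 27.36*w - 2.52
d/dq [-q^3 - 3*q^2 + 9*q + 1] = -3*q^2 - 6*q + 9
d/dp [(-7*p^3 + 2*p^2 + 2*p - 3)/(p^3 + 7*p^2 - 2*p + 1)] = (-51*p^4 + 24*p^3 - 30*p^2 + 46*p - 4)/(p^6 + 14*p^5 + 45*p^4 - 26*p^3 + 18*p^2 - 4*p + 1)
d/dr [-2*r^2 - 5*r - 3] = -4*r - 5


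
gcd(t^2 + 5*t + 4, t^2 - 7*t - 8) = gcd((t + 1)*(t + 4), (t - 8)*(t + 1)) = t + 1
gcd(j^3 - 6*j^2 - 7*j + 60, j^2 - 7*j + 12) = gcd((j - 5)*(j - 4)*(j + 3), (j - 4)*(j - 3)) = j - 4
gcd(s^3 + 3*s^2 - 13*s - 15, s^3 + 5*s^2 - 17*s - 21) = s^2 - 2*s - 3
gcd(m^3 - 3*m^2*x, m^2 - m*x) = m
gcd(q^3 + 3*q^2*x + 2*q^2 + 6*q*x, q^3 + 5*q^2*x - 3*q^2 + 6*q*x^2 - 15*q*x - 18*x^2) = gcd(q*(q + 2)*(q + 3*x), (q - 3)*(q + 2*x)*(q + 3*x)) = q + 3*x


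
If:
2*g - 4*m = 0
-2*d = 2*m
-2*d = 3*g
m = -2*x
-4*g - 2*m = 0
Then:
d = 0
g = 0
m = 0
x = 0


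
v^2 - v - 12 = (v - 4)*(v + 3)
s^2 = s^2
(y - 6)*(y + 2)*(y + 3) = y^3 - y^2 - 24*y - 36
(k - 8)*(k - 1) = k^2 - 9*k + 8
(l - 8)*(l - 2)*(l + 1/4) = l^3 - 39*l^2/4 + 27*l/2 + 4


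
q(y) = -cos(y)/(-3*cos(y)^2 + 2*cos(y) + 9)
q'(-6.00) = 0.05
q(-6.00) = -0.12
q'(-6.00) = 0.05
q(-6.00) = -0.12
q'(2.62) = 0.22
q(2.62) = 0.17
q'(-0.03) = -0.01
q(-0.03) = -0.12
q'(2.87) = 0.17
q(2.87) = 0.22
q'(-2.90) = -0.16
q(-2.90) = 0.23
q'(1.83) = 0.13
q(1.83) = 0.03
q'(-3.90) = 0.20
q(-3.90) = 0.12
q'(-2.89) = -0.16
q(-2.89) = 0.23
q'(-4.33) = 0.14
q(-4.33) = 0.05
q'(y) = -(-6*sin(y)*cos(y) + 2*sin(y))*cos(y)/(-3*cos(y)^2 + 2*cos(y) + 9)^2 + sin(y)/(-3*cos(y)^2 + 2*cos(y) + 9)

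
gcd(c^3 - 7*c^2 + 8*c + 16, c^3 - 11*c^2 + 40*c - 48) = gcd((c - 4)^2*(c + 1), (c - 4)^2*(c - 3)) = c^2 - 8*c + 16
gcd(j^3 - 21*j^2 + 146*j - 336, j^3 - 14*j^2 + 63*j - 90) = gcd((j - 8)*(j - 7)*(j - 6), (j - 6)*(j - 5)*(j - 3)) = j - 6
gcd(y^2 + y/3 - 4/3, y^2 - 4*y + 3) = y - 1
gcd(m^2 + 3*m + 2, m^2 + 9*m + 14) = m + 2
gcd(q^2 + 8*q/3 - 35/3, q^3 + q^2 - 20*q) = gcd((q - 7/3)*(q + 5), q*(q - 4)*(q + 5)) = q + 5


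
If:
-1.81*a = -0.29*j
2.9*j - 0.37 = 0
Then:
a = 0.02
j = 0.13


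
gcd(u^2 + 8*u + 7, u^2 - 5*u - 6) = u + 1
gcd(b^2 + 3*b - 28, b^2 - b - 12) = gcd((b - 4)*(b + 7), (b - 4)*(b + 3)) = b - 4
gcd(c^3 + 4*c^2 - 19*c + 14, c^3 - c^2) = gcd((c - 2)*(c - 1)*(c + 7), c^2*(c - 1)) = c - 1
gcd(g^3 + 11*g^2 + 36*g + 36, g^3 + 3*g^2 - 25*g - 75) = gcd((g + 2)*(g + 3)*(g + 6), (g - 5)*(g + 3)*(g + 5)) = g + 3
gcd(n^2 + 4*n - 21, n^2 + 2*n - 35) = n + 7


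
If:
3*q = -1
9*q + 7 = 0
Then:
No Solution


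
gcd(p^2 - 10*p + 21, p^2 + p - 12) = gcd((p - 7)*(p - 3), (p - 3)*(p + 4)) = p - 3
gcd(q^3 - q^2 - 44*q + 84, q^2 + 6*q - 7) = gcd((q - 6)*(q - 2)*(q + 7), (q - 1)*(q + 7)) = q + 7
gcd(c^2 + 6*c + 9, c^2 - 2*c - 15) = c + 3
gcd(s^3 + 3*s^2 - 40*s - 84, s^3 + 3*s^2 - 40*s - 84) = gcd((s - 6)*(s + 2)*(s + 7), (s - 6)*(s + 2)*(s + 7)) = s^3 + 3*s^2 - 40*s - 84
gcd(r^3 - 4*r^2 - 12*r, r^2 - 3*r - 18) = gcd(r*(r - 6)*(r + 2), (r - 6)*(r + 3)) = r - 6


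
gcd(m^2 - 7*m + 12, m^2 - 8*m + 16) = m - 4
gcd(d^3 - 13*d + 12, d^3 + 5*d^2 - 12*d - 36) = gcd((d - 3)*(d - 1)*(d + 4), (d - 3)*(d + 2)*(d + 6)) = d - 3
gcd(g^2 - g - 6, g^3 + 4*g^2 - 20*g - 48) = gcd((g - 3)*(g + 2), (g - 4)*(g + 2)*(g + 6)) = g + 2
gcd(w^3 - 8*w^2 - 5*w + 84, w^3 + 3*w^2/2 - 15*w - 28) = w - 4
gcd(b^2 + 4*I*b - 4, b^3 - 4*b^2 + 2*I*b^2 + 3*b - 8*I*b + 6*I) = b + 2*I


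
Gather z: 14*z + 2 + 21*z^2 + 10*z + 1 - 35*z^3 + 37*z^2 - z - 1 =-35*z^3 + 58*z^2 + 23*z + 2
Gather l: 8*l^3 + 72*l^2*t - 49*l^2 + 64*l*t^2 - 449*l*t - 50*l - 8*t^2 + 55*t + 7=8*l^3 + l^2*(72*t - 49) + l*(64*t^2 - 449*t - 50) - 8*t^2 + 55*t + 7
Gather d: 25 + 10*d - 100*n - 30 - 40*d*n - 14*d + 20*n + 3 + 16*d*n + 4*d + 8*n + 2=-24*d*n - 72*n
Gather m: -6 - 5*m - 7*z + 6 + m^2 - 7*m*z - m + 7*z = m^2 + m*(-7*z - 6)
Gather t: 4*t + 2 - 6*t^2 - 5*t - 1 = -6*t^2 - t + 1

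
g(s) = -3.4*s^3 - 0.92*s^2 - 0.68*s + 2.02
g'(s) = -10.2*s^2 - 1.84*s - 0.68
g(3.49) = -156.09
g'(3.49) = -131.34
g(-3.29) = 115.38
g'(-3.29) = -105.03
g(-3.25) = 111.23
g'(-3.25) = -102.44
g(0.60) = 0.55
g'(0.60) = -5.46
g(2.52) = -59.95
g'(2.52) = -70.09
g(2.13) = -36.46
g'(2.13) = -50.88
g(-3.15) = 101.30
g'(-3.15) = -96.09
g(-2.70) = 64.07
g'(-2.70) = -70.07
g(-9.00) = 2412.22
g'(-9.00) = -810.32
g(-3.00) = 87.58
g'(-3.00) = -86.96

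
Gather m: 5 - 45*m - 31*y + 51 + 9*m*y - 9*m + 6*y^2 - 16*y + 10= m*(9*y - 54) + 6*y^2 - 47*y + 66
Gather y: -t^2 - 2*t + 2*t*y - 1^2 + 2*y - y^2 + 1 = -t^2 - 2*t - y^2 + y*(2*t + 2)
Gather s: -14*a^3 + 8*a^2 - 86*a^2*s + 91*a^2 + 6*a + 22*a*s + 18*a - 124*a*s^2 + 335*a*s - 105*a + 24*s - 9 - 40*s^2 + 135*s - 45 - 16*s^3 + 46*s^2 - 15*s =-14*a^3 + 99*a^2 - 81*a - 16*s^3 + s^2*(6 - 124*a) + s*(-86*a^2 + 357*a + 144) - 54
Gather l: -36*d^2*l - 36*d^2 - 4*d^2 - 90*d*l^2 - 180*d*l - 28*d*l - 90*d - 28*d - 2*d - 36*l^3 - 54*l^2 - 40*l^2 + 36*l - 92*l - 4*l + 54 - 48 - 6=-40*d^2 - 120*d - 36*l^3 + l^2*(-90*d - 94) + l*(-36*d^2 - 208*d - 60)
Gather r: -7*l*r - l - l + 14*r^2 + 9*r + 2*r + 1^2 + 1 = -2*l + 14*r^2 + r*(11 - 7*l) + 2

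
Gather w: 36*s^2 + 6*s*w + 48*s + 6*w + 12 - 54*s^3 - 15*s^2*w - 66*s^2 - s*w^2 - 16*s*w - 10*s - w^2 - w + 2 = -54*s^3 - 30*s^2 + 38*s + w^2*(-s - 1) + w*(-15*s^2 - 10*s + 5) + 14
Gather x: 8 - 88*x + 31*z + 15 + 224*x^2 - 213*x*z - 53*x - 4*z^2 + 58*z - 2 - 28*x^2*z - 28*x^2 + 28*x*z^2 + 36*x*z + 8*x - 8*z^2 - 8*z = x^2*(196 - 28*z) + x*(28*z^2 - 177*z - 133) - 12*z^2 + 81*z + 21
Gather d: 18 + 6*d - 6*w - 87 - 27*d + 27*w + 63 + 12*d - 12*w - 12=-9*d + 9*w - 18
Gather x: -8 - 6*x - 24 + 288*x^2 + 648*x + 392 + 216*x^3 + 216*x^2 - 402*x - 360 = 216*x^3 + 504*x^2 + 240*x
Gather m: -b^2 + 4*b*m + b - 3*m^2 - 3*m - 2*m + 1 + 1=-b^2 + b - 3*m^2 + m*(4*b - 5) + 2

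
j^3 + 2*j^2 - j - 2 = (j - 1)*(j + 1)*(j + 2)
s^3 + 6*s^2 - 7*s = s*(s - 1)*(s + 7)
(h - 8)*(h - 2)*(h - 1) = h^3 - 11*h^2 + 26*h - 16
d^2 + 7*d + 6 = (d + 1)*(d + 6)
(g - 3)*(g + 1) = g^2 - 2*g - 3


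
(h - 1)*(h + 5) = h^2 + 4*h - 5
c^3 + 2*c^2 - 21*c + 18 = (c - 3)*(c - 1)*(c + 6)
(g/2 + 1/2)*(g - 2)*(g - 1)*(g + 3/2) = g^4/2 - g^3/4 - 2*g^2 + g/4 + 3/2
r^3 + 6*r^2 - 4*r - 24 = (r - 2)*(r + 2)*(r + 6)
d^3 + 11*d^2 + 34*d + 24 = (d + 1)*(d + 4)*(d + 6)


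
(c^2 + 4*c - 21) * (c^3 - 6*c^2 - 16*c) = c^5 - 2*c^4 - 61*c^3 + 62*c^2 + 336*c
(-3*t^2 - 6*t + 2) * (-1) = 3*t^2 + 6*t - 2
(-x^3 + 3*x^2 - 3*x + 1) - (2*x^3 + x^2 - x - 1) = -3*x^3 + 2*x^2 - 2*x + 2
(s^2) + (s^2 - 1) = 2*s^2 - 1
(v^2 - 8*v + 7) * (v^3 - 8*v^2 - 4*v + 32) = v^5 - 16*v^4 + 67*v^3 + 8*v^2 - 284*v + 224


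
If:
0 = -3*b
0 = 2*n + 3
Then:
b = 0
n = -3/2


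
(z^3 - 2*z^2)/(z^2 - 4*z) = z*(z - 2)/(z - 4)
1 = 1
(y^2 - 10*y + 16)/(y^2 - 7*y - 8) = (y - 2)/(y + 1)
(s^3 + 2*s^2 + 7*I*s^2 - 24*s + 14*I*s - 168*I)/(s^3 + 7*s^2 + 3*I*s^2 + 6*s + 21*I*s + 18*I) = (s^2 + s*(-4 + 7*I) - 28*I)/(s^2 + s*(1 + 3*I) + 3*I)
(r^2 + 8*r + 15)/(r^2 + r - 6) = (r + 5)/(r - 2)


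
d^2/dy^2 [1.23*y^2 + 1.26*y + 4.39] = 2.46000000000000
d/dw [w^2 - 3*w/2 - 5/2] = 2*w - 3/2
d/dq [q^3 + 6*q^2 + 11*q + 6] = 3*q^2 + 12*q + 11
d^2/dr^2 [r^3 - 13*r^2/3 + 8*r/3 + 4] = 6*r - 26/3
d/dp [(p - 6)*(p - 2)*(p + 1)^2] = 4*p^3 - 18*p^2 - 6*p + 16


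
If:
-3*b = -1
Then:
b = 1/3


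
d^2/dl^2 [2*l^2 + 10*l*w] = 4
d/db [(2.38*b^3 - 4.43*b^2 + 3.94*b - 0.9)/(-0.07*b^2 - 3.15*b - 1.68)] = (-0.1666*b^4 - 14.994*b^3 + 2.2351*b^2 + 14.7588*b - 9.4542)/(0.0049*b^4 + 0.441*b^3 + 10.1577*b^2 + 10.584*b + 2.8224)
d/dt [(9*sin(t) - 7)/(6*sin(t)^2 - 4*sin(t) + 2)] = (-27*sin(t)^2 + 42*sin(t) - 5)*cos(t)/(2*(3*sin(t)^2 - 2*sin(t) + 1)^2)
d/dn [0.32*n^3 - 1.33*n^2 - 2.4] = n*(0.96*n - 2.66)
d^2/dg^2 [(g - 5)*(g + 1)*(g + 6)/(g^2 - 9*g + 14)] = 16*(7*g^3 - 69*g^2 + 327*g - 659)/(g^6 - 27*g^5 + 285*g^4 - 1485*g^3 + 3990*g^2 - 5292*g + 2744)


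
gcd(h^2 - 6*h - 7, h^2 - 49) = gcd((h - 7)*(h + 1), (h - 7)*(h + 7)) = h - 7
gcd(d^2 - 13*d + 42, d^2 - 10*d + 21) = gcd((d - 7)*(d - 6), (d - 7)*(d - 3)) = d - 7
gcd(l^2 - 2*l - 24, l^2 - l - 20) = l + 4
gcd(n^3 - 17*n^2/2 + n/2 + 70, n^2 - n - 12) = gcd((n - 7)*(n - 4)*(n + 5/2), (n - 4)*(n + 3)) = n - 4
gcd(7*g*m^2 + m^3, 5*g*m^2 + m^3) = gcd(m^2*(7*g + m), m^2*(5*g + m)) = m^2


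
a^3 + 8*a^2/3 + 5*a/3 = a*(a + 1)*(a + 5/3)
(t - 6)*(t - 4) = t^2 - 10*t + 24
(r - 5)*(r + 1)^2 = r^3 - 3*r^2 - 9*r - 5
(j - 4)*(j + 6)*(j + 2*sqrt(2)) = j^3 + 2*j^2 + 2*sqrt(2)*j^2 - 24*j + 4*sqrt(2)*j - 48*sqrt(2)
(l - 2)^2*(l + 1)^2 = l^4 - 2*l^3 - 3*l^2 + 4*l + 4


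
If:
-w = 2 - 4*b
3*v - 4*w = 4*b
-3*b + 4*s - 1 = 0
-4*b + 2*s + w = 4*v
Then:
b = 55/151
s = 79/151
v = -36/151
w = -82/151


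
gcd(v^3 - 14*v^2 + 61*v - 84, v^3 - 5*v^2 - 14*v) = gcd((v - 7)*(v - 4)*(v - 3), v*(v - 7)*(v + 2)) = v - 7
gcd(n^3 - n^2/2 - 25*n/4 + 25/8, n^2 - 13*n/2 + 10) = n - 5/2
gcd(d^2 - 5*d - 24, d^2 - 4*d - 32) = d - 8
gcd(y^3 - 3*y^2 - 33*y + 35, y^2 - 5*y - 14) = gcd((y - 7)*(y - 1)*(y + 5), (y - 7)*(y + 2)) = y - 7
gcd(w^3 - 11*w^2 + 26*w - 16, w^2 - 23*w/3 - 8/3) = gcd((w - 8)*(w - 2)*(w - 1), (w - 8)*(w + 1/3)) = w - 8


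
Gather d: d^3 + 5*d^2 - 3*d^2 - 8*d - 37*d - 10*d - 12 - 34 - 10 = d^3 + 2*d^2 - 55*d - 56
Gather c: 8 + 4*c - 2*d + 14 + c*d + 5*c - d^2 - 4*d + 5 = c*(d + 9) - d^2 - 6*d + 27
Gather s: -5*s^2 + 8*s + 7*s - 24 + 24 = -5*s^2 + 15*s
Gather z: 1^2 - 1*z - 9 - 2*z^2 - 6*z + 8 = -2*z^2 - 7*z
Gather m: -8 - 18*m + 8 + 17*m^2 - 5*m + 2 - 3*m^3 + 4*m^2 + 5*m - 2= -3*m^3 + 21*m^2 - 18*m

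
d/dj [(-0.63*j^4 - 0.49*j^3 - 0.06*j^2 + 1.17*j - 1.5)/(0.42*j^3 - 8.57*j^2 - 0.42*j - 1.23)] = (-0.2646*j^6 + 10.7982*j^5 + 5.0183*j^4 + 2.5284*j^3 + 13.7502*j^2 - 25.5624*j - 2.0691)/(0.1764*j^6 - 7.1988*j^5 + 73.0921*j^4 + 6.1656*j^3 + 21.2586*j^2 + 1.0332*j + 1.5129)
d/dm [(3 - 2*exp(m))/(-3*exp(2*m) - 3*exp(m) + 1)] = (-6*exp(2*m) + 18*exp(m) + 7)*exp(m)/(9*exp(4*m) + 18*exp(3*m) + 3*exp(2*m) - 6*exp(m) + 1)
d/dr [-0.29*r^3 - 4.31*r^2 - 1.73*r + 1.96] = -0.87*r^2 - 8.62*r - 1.73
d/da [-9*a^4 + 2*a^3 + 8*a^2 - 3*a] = -36*a^3 + 6*a^2 + 16*a - 3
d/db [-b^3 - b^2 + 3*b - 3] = -3*b^2 - 2*b + 3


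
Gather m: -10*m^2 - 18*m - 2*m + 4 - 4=-10*m^2 - 20*m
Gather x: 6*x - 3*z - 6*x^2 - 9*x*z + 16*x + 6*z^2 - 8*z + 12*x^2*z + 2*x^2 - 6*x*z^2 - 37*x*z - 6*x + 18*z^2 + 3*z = x^2*(12*z - 4) + x*(-6*z^2 - 46*z + 16) + 24*z^2 - 8*z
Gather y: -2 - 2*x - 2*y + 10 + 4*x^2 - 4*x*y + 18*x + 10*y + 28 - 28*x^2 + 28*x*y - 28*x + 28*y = -24*x^2 - 12*x + y*(24*x + 36) + 36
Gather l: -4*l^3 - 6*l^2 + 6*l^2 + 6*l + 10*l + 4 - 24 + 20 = -4*l^3 + 16*l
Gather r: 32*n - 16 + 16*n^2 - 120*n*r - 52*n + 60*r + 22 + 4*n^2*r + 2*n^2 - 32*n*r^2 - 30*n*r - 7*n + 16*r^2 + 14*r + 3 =18*n^2 - 27*n + r^2*(16 - 32*n) + r*(4*n^2 - 150*n + 74) + 9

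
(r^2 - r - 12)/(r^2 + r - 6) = (r - 4)/(r - 2)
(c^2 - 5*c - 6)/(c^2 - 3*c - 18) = (c + 1)/(c + 3)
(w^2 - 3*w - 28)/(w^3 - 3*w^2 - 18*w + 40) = (w - 7)/(w^2 - 7*w + 10)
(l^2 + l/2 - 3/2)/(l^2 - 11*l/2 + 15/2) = (2*l^2 + l - 3)/(2*l^2 - 11*l + 15)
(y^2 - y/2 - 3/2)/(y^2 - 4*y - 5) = (y - 3/2)/(y - 5)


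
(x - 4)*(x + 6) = x^2 + 2*x - 24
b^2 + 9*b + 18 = (b + 3)*(b + 6)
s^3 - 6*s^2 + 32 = (s - 4)^2*(s + 2)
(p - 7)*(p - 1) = p^2 - 8*p + 7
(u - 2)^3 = u^3 - 6*u^2 + 12*u - 8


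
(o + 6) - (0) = o + 6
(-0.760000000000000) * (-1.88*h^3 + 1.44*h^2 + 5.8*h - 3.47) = 1.4288*h^3 - 1.0944*h^2 - 4.408*h + 2.6372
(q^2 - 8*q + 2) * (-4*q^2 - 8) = -4*q^4 + 32*q^3 - 16*q^2 + 64*q - 16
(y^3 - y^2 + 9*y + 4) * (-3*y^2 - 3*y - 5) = -3*y^5 - 29*y^3 - 34*y^2 - 57*y - 20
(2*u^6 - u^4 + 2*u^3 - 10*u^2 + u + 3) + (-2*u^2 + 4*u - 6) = 2*u^6 - u^4 + 2*u^3 - 12*u^2 + 5*u - 3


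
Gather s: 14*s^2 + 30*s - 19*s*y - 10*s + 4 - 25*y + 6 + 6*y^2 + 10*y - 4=14*s^2 + s*(20 - 19*y) + 6*y^2 - 15*y + 6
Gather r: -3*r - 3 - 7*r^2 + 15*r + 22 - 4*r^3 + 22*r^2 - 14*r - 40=-4*r^3 + 15*r^2 - 2*r - 21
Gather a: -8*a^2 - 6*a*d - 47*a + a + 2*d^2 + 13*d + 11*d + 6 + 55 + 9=-8*a^2 + a*(-6*d - 46) + 2*d^2 + 24*d + 70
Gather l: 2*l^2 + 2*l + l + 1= 2*l^2 + 3*l + 1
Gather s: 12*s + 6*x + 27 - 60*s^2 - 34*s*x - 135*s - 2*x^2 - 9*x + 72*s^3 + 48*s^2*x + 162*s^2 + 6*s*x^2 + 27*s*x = 72*s^3 + s^2*(48*x + 102) + s*(6*x^2 - 7*x - 123) - 2*x^2 - 3*x + 27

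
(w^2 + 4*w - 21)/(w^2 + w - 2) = (w^2 + 4*w - 21)/(w^2 + w - 2)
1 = 1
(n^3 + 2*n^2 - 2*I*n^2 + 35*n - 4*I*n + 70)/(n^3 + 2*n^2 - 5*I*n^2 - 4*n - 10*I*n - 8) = (n^2 - 2*I*n + 35)/(n^2 - 5*I*n - 4)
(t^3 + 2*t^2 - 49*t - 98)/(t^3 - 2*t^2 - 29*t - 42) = (t + 7)/(t + 3)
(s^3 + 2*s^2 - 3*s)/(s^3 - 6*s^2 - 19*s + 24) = s/(s - 8)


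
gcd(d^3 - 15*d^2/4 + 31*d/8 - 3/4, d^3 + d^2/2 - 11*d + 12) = d^2 - 7*d/2 + 3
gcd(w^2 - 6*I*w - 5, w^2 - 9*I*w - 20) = w - 5*I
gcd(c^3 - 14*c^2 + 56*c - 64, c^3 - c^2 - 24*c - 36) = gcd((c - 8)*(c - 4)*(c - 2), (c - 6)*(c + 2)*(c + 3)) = 1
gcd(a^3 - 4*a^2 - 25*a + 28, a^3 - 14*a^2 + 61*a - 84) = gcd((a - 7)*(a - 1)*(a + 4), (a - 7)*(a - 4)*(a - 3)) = a - 7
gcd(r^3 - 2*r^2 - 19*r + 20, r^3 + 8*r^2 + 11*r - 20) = r^2 + 3*r - 4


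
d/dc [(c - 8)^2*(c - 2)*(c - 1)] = 4*c^3 - 57*c^2 + 228*c - 224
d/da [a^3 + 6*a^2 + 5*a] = 3*a^2 + 12*a + 5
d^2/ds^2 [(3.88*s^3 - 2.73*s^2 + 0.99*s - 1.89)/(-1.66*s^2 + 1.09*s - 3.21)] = (1.4210854715202e-14*s^5 + 1.4210854715202e-14*s^4 + 36.553516*s^3 + 25.4204280000001*s^2 - 228.74616*s + 33.681474)/(4.574296*s^6 - 9.010812*s^5 + 32.453166*s^4 - 36.144073*s^3 + 62.755821*s^2 - 33.694407*s + 33.076161)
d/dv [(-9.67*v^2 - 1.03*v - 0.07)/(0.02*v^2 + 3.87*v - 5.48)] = (-37.4023*v^2 + 105.986*v + 5.9153)/(0.0004*v^4 + 0.1548*v^3 + 14.7577*v^2 - 42.4152*v + 30.0304)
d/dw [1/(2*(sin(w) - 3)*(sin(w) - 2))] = (5 - 2*sin(w))*cos(w)/(2*(sin(w) - 3)^2*(sin(w) - 2)^2)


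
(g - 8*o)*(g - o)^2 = g^3 - 10*g^2*o + 17*g*o^2 - 8*o^3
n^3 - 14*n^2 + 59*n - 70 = (n - 7)*(n - 5)*(n - 2)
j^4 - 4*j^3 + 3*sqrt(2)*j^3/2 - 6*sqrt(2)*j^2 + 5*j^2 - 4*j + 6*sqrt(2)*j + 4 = (j - 2)^2*(j + sqrt(2)/2)*(j + sqrt(2))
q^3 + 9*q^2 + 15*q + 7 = (q + 1)^2*(q + 7)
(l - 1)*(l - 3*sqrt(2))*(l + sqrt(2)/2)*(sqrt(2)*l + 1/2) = sqrt(2)*l^4 - 9*l^3/2 - sqrt(2)*l^3 - 17*sqrt(2)*l^2/4 + 9*l^2/2 - 3*l/2 + 17*sqrt(2)*l/4 + 3/2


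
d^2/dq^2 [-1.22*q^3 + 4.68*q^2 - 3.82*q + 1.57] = 9.36 - 7.32*q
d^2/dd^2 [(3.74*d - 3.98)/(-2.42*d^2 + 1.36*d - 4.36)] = (-(3.74*d - 3.98)*(4.84*d - 1.36)*(9.68*d - 2.72) + (54.3048*d - 29.436)*(2.42*d^2 - 1.36*d + 4.36))/(2.42*d^2 - 1.36*d + 4.36)^3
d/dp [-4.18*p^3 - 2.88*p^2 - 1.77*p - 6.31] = -12.54*p^2 - 5.76*p - 1.77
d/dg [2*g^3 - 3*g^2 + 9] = 6*g*(g - 1)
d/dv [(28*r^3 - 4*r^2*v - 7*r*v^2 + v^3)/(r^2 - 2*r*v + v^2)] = (52*r^3 - 18*r^2*v + 3*r*v^2 - v^3)/(r^3 - 3*r^2*v + 3*r*v^2 - v^3)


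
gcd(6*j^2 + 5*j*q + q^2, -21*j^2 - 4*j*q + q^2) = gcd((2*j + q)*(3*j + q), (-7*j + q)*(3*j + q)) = 3*j + q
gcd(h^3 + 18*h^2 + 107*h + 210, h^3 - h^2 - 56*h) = h + 7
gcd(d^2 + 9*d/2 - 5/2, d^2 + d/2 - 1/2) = d - 1/2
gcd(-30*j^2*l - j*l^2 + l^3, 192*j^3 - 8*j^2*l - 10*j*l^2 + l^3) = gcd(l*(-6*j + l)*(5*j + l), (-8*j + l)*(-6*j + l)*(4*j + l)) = 6*j - l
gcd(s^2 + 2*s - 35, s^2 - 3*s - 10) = s - 5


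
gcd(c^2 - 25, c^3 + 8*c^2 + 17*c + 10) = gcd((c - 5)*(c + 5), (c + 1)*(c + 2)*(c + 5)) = c + 5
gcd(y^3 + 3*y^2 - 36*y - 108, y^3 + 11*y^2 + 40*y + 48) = y + 3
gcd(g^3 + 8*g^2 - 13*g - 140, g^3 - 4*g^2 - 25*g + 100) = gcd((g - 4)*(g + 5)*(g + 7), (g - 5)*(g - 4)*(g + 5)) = g^2 + g - 20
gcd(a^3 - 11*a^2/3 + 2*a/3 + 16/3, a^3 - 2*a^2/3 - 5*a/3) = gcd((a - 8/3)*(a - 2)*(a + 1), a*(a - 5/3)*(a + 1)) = a + 1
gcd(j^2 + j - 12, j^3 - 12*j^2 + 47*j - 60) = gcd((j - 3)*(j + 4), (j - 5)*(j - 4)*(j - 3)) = j - 3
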